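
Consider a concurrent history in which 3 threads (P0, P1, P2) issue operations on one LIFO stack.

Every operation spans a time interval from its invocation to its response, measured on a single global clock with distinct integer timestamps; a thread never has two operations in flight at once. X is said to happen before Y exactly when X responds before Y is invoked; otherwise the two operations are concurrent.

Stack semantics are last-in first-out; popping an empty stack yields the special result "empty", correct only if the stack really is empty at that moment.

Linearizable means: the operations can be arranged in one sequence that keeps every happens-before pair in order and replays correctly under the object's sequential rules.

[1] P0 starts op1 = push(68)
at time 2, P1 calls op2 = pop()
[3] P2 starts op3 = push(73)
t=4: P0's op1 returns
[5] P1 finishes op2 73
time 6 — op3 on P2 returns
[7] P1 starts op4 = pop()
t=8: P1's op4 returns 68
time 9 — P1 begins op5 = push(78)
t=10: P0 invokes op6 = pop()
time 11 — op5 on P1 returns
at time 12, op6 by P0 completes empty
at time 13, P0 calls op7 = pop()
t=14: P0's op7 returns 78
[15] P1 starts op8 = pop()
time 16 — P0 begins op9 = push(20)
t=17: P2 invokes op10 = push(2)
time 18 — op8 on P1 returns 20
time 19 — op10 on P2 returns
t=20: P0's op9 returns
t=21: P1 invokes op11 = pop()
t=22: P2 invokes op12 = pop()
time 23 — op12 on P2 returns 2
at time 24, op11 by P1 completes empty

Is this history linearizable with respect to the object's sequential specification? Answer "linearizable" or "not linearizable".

one valid linearization: op1, op3, op2, op4, op6, op5, op7, op9, op8, op10, op12, op11
1. op1 push(68), leaving stack <68>
2. op3 push(73), leaving stack <68,73>
3. op2 pop() → 73, leaving stack <68>
4. op4 pop() → 68, leaving stack <>
5. op6 pop() → empty, leaving stack <>
6. op5 push(78), leaving stack <78>
7. op7 pop() → 78, leaving stack <>
8. op9 push(20), leaving stack <20>
9. op8 pop() → 20, leaving stack <>
10. op10 push(2), leaving stack <2>
11. op12 pop() → 2, leaving stack <>
12. op11 pop() → empty, leaving stack <>

linearizable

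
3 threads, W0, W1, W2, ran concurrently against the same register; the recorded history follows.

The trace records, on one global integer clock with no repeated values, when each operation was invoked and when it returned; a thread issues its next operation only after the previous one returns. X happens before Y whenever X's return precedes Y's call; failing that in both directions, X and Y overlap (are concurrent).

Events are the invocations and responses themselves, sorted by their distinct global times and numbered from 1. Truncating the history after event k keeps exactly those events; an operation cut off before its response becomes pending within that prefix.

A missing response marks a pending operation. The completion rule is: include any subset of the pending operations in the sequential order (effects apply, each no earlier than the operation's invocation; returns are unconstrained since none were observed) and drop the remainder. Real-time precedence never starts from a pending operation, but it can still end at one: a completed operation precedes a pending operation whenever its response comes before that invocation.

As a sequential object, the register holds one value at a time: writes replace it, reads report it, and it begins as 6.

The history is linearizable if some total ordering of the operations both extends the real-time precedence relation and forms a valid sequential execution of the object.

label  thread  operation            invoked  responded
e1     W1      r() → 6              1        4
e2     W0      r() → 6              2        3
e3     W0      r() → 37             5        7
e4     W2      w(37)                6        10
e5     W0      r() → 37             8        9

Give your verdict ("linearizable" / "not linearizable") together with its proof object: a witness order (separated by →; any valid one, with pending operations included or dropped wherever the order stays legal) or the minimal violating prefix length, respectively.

after step 1 (e1 r() → 6): value 6
after step 2 (e2 r() → 6): value 6
after step 3 (e4 w(37)): value 37
after step 4 (e3 r() → 37): value 37
after step 5 (e5 r() → 37): value 37

linearizable — witness: e1 → e2 → e4 → e3 → e5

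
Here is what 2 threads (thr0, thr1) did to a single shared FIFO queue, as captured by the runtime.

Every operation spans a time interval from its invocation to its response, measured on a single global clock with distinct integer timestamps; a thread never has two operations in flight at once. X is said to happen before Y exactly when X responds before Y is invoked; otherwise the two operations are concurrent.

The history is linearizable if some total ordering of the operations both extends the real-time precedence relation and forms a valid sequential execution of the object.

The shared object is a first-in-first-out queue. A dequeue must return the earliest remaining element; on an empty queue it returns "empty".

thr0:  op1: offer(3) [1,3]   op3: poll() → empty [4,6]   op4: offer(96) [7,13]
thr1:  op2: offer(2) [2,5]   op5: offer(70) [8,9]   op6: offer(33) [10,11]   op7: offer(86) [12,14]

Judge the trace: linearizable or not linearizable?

cut after 5 events: linearizable; cut after 6 events (op3 responds, time 6): not linearizable
3 orders of the 3 completed FIFO queue ops respect real time; none is legal
for example op1, op2, op3 fails at step 3: op3 poll() → empty is not legal there
for example op1, op3, op2 fails at step 2: op3 poll() → empty is not legal there

not linearizable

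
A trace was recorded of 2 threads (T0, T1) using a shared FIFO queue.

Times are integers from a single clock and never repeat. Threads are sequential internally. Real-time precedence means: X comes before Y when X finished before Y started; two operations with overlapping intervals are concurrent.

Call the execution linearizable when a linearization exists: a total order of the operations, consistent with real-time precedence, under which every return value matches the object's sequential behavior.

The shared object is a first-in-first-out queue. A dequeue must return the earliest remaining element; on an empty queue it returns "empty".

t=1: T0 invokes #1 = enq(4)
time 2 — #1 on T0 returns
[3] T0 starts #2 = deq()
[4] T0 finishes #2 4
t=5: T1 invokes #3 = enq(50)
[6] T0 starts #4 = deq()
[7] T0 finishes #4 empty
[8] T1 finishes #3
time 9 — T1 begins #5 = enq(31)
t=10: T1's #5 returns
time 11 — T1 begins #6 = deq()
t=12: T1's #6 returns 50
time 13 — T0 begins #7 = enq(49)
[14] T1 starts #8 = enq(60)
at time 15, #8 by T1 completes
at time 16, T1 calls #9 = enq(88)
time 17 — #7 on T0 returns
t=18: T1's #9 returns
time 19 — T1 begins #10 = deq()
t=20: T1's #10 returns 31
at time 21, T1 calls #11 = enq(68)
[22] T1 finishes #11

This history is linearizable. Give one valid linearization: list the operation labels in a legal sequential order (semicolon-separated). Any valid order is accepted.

step 1: #1 enq(4) — queue <4>
step 2: #2 deq() → 4 — queue <>
step 3: #4 deq() → empty — queue <>
step 4: #3 enq(50) — queue <50>
step 5: #5 enq(31) — queue <50,31>
step 6: #6 deq() → 50 — queue <31>
step 7: #7 enq(49) — queue <31,49>
step 8: #8 enq(60) — queue <31,49,60>
step 9: #9 enq(88) — queue <31,49,60,88>
step 10: #10 deq() → 31 — queue <49,60,88>
step 11: #11 enq(68) — queue <49,60,88,68>

#1; #2; #4; #3; #5; #6; #7; #8; #9; #10; #11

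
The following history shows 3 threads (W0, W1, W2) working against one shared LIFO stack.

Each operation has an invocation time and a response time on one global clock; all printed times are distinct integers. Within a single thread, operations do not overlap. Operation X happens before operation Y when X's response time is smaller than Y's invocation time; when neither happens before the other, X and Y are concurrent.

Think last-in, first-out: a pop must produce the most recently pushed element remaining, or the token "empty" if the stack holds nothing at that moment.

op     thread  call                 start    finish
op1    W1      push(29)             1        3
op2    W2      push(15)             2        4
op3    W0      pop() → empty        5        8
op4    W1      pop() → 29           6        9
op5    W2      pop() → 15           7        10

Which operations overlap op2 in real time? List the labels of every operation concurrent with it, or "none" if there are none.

op1

concurrent with op2 ([2,4]): every op whose interval crosses 2..4
op1 [1,3]: concurrent
op3 [5,8]: after
op4 [6,9]: after
op5 [7,10]: after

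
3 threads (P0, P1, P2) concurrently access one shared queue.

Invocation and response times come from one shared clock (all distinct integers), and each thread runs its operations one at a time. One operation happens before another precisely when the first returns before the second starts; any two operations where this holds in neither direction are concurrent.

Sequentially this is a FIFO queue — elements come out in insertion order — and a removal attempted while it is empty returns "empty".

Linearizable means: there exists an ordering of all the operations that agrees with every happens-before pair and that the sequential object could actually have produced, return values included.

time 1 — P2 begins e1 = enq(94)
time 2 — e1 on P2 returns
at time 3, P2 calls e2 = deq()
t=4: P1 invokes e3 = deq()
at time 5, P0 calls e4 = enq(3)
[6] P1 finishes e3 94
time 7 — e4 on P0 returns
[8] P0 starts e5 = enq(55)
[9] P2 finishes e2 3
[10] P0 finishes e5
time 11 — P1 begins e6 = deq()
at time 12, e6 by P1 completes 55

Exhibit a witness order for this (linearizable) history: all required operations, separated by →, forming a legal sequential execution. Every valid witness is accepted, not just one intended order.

e1 → e3 → e4 → e2 → e5 → e6

step 1: e1 enq(94) — queue <94>
step 2: e3 deq() → 94 — queue <>
step 3: e4 enq(3) — queue <3>
step 4: e2 deq() → 3 — queue <>
step 5: e5 enq(55) — queue <55>
step 6: e6 deq() → 55 — queue <>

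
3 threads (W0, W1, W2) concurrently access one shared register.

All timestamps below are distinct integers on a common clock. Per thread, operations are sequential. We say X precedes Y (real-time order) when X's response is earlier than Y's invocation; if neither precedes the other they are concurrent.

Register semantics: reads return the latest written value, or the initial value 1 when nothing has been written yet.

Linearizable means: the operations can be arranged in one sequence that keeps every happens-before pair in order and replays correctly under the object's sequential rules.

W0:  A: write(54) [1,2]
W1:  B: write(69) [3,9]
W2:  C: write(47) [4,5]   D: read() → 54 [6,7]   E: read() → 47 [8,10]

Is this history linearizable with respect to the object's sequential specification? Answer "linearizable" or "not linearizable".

the violation lands at event 7, D's response at time 7: events 1..6 linearize, events 1..7 do not
the sole real-time-consistent order of 3 completed operations fails the register replay
no completion choice of the 1 pending operation (B) rescues it — every subset was tried
take A, C, D (pending dropped): step 3 already fails, because D read() → 54 cannot occur there

not linearizable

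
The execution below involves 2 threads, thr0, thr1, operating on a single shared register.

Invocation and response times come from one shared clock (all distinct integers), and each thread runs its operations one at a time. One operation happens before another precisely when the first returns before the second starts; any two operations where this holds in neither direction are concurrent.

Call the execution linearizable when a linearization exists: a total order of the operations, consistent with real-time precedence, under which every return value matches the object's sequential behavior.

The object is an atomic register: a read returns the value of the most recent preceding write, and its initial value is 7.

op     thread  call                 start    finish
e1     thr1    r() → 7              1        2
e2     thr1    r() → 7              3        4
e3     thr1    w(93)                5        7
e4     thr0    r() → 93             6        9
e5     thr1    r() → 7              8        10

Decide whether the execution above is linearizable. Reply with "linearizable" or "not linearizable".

not linearizable

prefix check: 1..9 passes, 1..10 fails once e5's time-10 response joins
real-time-consistent orders of the 5 completed operations: 3 — all fail the register replay
sample order e1, e2, e3, e4, e5 stalls at step 5 — e5 r() → 7 has no legal effect
sample order e1, e2, e3, e5, e4 stalls at step 4 — e5 r() → 7 has no legal effect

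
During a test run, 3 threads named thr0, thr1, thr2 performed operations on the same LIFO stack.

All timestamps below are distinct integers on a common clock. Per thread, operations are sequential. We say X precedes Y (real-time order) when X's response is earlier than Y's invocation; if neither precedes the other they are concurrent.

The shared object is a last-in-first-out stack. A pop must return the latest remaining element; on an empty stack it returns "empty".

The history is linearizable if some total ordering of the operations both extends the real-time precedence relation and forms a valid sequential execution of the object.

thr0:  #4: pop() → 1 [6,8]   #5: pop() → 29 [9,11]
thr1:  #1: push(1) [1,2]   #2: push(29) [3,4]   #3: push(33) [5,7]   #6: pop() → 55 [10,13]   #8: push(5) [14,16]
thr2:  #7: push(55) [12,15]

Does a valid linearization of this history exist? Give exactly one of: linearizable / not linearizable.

already the first 8 events (up to #4's response at time 8) admit no linearization; the first 7 still do
4 completed operations, 2 real-time-consistent orders — every LIFO stack replay fails
take #1, #2, #3, #4: step 4 already fails, because #4 pop() → 1 cannot occur there
take #1, #2, #4, #3: step 3 already fails, because #4 pop() → 1 cannot occur there

not linearizable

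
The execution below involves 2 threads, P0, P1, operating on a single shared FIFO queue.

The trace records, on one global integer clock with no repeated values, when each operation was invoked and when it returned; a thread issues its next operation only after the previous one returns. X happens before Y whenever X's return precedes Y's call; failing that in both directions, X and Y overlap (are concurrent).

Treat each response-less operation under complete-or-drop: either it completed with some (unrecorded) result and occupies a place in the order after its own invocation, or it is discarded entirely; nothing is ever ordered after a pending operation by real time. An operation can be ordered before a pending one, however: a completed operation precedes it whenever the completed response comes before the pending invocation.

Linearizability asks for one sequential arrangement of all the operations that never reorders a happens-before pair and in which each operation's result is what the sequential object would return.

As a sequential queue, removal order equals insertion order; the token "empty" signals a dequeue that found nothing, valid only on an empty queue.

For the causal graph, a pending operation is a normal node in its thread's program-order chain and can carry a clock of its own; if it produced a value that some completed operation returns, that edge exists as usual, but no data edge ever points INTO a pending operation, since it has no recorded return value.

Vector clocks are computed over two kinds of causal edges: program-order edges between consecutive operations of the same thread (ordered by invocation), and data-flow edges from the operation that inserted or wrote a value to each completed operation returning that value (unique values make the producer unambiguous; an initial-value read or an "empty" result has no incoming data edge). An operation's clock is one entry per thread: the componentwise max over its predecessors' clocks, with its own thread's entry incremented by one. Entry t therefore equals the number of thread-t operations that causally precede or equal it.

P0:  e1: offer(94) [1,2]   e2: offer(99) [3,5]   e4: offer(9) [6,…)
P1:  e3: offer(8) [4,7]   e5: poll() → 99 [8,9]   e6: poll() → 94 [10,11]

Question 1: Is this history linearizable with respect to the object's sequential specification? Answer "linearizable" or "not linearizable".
the violation lands at event 9, e5's response at time 9: events 1..8 linearize, events 1..9 do not
the 4 completed operations admit 2 real-time orders; each fails the FIFO queue replay
including or dropping the 1 pending operation (e4) in any combination fails
e.g. e1, e2, e3, e5 (pending dropped): illegal at step 4, since e5 poll() → 99 cannot apply there
e.g. e1, e3, e2, e5 (pending dropped): illegal at step 4, since e5 poll() → 99 cannot apply there

not linearizable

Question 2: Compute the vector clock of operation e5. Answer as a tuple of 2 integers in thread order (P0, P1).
no predecessors for e3 (invoked 4): P1 increments from zero → (0, 1)
no predecessors for e1 (invoked 1): P0 increments from zero → (1, 0)
e2 (invocation 3): componentwise max over VC(e1)=(1, 0), +1 at P0, giving (2, 0)
e4 (invocation 6): componentwise max over VC(e2)=(2, 0), +1 at P0, giving (3, 0)
e5 (invocation 8): componentwise max over VC(e2)=(2, 0), VC(e3)=(0, 1), +1 at P1, giving (2, 2)
e6 (invocation 10): componentwise max over VC(e1)=(1, 0), VC(e5)=(2, 2), +1 at P1, giving (2, 3)
target: VC(e5) = (2, 2)

(2, 2)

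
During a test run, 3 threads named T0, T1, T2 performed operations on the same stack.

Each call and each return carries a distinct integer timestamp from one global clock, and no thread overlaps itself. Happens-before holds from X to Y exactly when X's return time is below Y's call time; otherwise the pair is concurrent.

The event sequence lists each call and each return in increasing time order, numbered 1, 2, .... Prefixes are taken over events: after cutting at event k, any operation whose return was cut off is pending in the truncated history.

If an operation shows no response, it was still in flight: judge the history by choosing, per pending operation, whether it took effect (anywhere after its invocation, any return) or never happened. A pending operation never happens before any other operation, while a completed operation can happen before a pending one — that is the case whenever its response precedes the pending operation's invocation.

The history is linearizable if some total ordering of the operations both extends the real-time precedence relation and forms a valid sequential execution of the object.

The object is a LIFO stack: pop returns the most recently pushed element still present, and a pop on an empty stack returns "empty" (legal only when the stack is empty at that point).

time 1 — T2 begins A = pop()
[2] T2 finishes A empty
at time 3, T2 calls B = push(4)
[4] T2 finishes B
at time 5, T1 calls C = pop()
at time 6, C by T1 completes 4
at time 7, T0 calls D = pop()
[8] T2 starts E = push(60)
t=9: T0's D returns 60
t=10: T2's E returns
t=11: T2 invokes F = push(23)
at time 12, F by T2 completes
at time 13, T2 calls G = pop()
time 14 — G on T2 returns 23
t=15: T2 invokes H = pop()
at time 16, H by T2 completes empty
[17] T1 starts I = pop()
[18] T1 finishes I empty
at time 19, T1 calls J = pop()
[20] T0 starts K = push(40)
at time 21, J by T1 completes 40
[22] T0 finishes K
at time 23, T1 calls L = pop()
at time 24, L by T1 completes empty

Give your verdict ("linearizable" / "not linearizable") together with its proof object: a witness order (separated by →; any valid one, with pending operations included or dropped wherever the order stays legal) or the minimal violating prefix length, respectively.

after step 1 (A pop() → empty): stack <>
after step 2 (B push(4)): stack <4>
after step 3 (C pop() → 4): stack <>
after step 4 (E push(60)): stack <60>
after step 5 (D pop() → 60): stack <>
after step 6 (F push(23)): stack <23>
after step 7 (G pop() → 23): stack <>
after step 8 (H pop() → empty): stack <>
after step 9 (I pop() → empty): stack <>
after step 10 (K push(40)): stack <40>
after step 11 (J pop() → 40): stack <>
after step 12 (L pop() → empty): stack <>

linearizable — witness: A → B → C → E → D → F → G → H → I → K → J → L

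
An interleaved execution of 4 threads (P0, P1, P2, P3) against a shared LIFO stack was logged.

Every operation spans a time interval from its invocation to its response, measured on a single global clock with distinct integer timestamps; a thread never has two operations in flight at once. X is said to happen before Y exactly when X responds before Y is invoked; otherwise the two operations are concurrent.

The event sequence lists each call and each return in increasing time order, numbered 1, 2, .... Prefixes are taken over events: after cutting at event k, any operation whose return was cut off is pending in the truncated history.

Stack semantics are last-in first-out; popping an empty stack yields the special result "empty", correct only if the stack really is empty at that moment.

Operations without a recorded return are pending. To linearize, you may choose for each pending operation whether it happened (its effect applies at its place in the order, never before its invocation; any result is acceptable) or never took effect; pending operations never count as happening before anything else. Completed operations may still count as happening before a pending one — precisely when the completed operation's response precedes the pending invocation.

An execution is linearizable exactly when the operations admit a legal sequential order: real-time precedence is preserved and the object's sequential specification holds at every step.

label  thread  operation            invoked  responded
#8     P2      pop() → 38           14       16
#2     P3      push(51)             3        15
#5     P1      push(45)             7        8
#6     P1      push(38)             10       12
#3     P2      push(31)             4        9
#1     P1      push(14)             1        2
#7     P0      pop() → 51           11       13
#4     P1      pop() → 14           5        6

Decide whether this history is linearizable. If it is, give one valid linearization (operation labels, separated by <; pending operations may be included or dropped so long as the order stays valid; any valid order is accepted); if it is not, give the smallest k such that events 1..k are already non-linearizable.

linearizable — witness: #1 < #4 < #3 < #5 < #2 < #7 < #6 < #8

1. #1 push(14), leaving stack <14>
2. #4 pop() → 14, leaving stack <>
3. #3 push(31), leaving stack <31>
4. #5 push(45), leaving stack <31,45>
5. #2 push(51), leaving stack <31,45,51>
6. #7 pop() → 51, leaving stack <31,45>
7. #6 push(38), leaving stack <31,45,38>
8. #8 pop() → 38, leaving stack <31,45>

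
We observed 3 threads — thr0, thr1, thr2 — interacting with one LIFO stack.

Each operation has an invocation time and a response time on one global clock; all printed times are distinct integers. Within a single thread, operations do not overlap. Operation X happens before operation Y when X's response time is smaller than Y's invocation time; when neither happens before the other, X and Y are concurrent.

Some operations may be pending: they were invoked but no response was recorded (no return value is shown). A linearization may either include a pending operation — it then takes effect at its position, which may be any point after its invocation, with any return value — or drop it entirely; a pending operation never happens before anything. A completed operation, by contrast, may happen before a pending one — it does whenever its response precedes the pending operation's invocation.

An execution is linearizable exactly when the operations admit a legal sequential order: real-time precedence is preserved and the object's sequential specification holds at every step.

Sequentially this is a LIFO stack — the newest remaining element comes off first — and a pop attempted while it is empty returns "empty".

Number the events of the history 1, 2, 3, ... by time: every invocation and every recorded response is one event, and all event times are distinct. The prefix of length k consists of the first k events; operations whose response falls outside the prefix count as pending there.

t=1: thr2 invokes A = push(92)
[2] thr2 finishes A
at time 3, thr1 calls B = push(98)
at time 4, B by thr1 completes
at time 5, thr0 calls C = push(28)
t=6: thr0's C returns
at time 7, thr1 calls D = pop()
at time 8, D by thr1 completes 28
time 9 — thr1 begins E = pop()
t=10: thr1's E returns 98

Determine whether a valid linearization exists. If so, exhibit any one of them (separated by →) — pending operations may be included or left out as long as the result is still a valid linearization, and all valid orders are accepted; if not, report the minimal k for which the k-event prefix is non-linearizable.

linearizable — witness: A → B → C → D → E

after step 1 (A push(92)): stack <92>
after step 2 (B push(98)): stack <92,98>
after step 3 (C push(28)): stack <92,98,28>
after step 4 (D pop() → 28): stack <92,98>
after step 5 (E pop() → 98): stack <92>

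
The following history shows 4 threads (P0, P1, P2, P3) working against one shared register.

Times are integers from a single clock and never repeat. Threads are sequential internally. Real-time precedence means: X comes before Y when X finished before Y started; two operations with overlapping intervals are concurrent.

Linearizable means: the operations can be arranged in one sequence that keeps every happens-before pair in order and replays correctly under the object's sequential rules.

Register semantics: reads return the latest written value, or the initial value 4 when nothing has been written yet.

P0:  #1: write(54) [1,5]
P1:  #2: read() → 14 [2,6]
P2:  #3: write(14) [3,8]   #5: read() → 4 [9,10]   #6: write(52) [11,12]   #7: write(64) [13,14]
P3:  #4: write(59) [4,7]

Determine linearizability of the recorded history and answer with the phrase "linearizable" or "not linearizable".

the violation lands at event 10, #5's response at time 10: events 1..9 linearize, events 1..10 do not
5 completed operations, 24 real-time-consistent orders — every register replay fails
take #1, #2, #3, #4, #5: step 2 already fails, because #2 read() → 14 cannot occur there
take #1, #2, #4, #3, #5: step 2 already fails, because #2 read() → 14 cannot occur there

not linearizable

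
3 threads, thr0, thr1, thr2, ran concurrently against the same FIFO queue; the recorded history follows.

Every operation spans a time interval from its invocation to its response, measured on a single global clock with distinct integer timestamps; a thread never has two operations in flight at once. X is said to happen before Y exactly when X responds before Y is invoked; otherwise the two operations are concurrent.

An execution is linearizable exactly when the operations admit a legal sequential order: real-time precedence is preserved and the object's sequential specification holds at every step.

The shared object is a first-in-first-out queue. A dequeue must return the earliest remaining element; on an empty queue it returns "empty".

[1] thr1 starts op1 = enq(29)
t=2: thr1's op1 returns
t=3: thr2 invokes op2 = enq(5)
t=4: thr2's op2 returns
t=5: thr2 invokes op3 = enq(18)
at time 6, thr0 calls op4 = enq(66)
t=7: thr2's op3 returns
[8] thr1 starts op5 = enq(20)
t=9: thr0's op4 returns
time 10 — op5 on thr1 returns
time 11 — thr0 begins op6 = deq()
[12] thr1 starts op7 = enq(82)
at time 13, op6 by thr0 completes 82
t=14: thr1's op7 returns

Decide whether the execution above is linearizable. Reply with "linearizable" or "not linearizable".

cut after 12 events: linearizable; cut after 13 events (op6 responds, time 13): not linearizable
no legal order exists: 3 real-time-consistent candidates over 6 completed FIFO queue operations, all rejected
no escape via the 1 pending operation (op7): every completion choice fails
sample order op1, op2, op3, op4, op5, op6 (pending dropped) stalls at step 6 — op6 deq() → 82 has no legal effect
sample order op1, op2, op3, op5, op4, op6 (pending dropped) stalls at step 6 — op6 deq() → 82 has no legal effect

not linearizable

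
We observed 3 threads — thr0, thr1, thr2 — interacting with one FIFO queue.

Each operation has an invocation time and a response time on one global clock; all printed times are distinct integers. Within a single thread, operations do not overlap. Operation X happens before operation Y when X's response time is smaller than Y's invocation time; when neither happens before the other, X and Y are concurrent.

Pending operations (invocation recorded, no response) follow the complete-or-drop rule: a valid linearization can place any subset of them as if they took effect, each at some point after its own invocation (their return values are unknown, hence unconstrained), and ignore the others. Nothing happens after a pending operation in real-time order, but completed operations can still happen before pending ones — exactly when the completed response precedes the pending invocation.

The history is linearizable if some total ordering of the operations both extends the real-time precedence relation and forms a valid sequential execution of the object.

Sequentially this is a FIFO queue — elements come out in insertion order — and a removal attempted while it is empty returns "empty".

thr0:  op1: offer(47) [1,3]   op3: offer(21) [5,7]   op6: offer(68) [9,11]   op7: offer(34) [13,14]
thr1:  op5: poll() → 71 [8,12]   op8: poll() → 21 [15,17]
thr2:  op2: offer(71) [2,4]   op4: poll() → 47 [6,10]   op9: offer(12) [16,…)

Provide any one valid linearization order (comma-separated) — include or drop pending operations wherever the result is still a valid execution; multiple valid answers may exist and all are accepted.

op1, op2, op3, op4, op5, op6, op7, op8

1. op1 offer(47), leaving queue <47>
2. op2 offer(71), leaving queue <47,71>
3. op3 offer(21), leaving queue <47,71,21>
4. op4 poll() → 47, leaving queue <71,21>
5. op5 poll() → 71, leaving queue <21>
6. op6 offer(68), leaving queue <21,68>
7. op7 offer(34), leaving queue <21,68,34>
8. op8 poll() → 21, leaving queue <68,34>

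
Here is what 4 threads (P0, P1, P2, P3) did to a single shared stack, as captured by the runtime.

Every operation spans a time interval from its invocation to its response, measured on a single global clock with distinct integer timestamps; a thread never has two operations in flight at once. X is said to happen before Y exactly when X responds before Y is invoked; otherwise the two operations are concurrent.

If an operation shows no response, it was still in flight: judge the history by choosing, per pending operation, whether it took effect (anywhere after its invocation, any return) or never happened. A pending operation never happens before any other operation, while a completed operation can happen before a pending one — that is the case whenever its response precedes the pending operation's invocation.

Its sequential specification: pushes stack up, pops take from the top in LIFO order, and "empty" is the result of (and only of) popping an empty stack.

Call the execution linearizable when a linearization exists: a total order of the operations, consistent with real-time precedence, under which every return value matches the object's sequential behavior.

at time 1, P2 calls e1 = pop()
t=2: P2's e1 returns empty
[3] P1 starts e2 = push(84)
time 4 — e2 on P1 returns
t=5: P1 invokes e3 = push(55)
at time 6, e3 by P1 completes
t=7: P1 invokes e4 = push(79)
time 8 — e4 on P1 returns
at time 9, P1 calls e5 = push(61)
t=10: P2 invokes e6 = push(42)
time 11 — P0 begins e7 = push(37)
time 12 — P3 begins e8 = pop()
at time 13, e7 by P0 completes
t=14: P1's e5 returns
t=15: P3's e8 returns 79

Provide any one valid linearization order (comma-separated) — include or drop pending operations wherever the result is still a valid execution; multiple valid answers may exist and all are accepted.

e1, e2, e3, e4, e8, e5, e6, e7

1. e1 pop() → empty, leaving stack <>
2. e2 push(84), leaving stack <84>
3. e3 push(55), leaving stack <84,55>
4. e4 push(79), leaving stack <84,55,79>
5. e8 pop() → 79, leaving stack <84,55>
6. e5 push(61), leaving stack <84,55,61>
7. e6 push(42) (pending, included), leaving stack <84,55,61,42>
8. e7 push(37), leaving stack <84,55,61,42,37>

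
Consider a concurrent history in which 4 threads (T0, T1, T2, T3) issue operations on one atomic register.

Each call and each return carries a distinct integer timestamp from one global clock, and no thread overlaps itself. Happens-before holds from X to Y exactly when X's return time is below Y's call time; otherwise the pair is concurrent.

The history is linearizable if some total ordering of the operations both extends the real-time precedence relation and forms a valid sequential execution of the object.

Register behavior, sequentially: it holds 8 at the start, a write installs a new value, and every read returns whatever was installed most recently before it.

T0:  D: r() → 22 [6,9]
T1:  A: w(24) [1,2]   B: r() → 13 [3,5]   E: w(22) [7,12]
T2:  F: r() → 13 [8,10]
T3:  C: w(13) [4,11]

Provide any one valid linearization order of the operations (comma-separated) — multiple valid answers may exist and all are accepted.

A, C, B, F, E, D

step 1: A w(24) — value 24
step 2: C w(13) — value 13
step 3: B r() → 13 — value 13
step 4: F r() → 13 — value 13
step 5: E w(22) — value 22
step 6: D r() → 22 — value 22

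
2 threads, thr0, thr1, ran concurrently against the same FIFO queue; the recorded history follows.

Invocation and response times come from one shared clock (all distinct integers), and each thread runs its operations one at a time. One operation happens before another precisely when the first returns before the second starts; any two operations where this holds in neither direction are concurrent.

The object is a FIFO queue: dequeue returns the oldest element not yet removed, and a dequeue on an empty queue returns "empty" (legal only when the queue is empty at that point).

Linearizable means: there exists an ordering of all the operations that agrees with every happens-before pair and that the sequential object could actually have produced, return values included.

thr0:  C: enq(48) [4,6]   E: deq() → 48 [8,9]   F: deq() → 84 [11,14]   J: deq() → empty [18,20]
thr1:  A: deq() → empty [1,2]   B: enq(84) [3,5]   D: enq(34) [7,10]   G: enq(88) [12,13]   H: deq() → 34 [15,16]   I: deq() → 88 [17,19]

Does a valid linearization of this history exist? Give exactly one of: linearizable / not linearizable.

linearizable

one valid linearization: A, C, B, D, E, F, G, H, I, J
after step 1 (A deq() → empty): queue <>
after step 2 (C enq(48)): queue <48>
after step 3 (B enq(84)): queue <48,84>
after step 4 (D enq(34)): queue <48,84,34>
after step 5 (E deq() → 48): queue <84,34>
after step 6 (F deq() → 84): queue <34>
after step 7 (G enq(88)): queue <34,88>
after step 8 (H deq() → 34): queue <88>
after step 9 (I deq() → 88): queue <>
after step 10 (J deq() → empty): queue <>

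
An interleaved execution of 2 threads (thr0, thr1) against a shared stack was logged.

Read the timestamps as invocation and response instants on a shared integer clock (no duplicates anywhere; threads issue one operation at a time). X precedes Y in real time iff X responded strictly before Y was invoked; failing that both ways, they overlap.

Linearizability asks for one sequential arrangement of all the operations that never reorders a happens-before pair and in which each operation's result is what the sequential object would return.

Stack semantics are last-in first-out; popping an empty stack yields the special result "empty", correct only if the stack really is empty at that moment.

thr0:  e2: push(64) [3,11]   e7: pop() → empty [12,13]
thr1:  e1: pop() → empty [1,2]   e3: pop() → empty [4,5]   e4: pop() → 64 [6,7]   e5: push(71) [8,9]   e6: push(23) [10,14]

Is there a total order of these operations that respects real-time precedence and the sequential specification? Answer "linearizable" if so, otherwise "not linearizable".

not linearizable

prefix check: 1..12 passes, 1..13 fails once e7's time-13 response joins
no legal order exists: 4 real-time-consistent candidates over 6 completed stack operations, all rejected
including or dropping the 1 pending operation (e6) in any combination fails
sample order e1, e2, e3, e4, e5, e7 (pending dropped) stalls at step 3 — e3 pop() → empty has no legal effect
sample order e1, e3, e2, e4, e5, e7 (pending dropped) stalls at step 6 — e7 pop() → empty has no legal effect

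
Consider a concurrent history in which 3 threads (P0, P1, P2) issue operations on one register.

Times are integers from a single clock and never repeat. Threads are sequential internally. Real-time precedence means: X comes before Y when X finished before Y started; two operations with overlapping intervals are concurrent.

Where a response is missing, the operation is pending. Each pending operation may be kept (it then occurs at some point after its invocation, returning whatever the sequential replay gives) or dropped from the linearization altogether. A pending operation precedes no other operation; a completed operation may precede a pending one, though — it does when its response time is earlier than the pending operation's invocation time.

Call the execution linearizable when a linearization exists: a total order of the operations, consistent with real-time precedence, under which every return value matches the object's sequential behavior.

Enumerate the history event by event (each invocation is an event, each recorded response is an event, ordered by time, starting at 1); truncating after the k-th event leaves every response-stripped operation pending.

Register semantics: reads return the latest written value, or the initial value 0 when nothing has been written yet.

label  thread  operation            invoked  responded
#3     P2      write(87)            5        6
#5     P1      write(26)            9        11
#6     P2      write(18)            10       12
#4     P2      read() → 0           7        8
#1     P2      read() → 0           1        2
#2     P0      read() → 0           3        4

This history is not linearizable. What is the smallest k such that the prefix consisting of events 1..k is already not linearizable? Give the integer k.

8

events 1..7 are linearizable; a witness order is #1, #2, #3:
1. #1 read() → 0, leaving value 0
2. #2 read() → 0, leaving value 0
3. #3 write(87), leaving value 87
event 8 — #4's response, time 8 — after it, nothing linearizes
one such order, #1, #2, #3, #4, breaks at step 4 where #4 read() → 0 is illegal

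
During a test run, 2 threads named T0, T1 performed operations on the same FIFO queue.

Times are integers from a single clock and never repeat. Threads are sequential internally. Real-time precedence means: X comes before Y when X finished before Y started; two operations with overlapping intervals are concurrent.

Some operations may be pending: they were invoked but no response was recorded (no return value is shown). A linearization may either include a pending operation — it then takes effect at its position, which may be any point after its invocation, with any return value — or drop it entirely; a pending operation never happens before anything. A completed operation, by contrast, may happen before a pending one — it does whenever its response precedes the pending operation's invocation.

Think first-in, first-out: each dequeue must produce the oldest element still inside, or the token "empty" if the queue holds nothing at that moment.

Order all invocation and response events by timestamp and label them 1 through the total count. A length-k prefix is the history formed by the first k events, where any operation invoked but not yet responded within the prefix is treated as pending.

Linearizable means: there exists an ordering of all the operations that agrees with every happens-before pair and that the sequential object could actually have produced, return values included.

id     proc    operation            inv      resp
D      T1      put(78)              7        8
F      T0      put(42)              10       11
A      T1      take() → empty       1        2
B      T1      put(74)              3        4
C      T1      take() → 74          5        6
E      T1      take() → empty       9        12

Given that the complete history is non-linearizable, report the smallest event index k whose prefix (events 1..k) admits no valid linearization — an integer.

events 1..11 are linearizable, e.g. via A, B, C, D, E, F:
1. A take() → empty, leaving queue <>
2. B put(74), leaving queue <74>
3. C take() → 74, leaving queue <>
4. D put(78), leaving queue <78>
5. E take() (pending, included), leaving queue <>
6. F put(42), leaving queue <42>
once event 12 joins (E's response, time 12), exhaustive search finds no witness
sample order A, B, C, D, E, F stalls at step 5 — E take() → empty has no legal effect
sample order A, B, C, D, F, E stalls at step 6 — E take() → empty has no legal effect

12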